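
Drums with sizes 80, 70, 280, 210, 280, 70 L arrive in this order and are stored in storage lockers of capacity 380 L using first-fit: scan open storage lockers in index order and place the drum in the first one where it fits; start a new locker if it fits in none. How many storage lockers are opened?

  80 → locker 1 (new)  [load 80/380]
  70 → locker 1  [load 150/380]
  280 → locker 2 (new)  [load 280/380]
  210 → locker 1  [load 360/380]
  280 → locker 3 (new)  [load 280/380]
  70 → locker 2  [load 350/380]
3 storage lockers opened.

3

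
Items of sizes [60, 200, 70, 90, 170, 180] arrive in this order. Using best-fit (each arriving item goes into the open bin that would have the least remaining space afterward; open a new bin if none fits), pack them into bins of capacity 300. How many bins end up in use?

4

  60 → bin 1 (new)  [load 60/300]
  200 → bin 1  [load 260/300]
  70 → bin 2 (new)  [load 70/300]
  90 → bin 2  [load 160/300]
  170 → bin 3 (new)  [load 170/300]
  180 → bin 4 (new)  [load 180/300]
4 bins opened.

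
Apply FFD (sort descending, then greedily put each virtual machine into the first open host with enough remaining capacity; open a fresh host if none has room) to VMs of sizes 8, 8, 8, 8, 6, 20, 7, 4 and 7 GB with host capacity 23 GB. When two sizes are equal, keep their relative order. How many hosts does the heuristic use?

4

Sorted descending: 20, 8, 8, 8, 8, 7, 7, 6, 4.
  20 → host 1 (new)  [load 20/23]
  8 → host 2 (new)  [load 8/23]
  8 → host 2  [load 16/23]
  8 → host 3 (new)  [load 8/23]
  8 → host 3  [load 16/23]
  7 → host 2  [load 23/23]
  7 → host 3  [load 23/23]
  6 → host 4 (new)  [load 6/23]
  4 → host 4  [load 10/23]
4 hosts opened.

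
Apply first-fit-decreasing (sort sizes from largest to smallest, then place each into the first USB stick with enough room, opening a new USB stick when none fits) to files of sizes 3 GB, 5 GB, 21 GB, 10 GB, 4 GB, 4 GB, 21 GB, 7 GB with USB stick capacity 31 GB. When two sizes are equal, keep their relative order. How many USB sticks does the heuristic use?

3

Sorted descending: 21, 21, 10, 7, 5, 4, 4, 3.
  21 → USB stick 1 (new)  [load 21/31]
  21 → USB stick 2 (new)  [load 21/31]
  10 → USB stick 1  [load 31/31]
  7 → USB stick 2  [load 28/31]
  5 → USB stick 3 (new)  [load 5/31]
  4 → USB stick 3  [load 9/31]
  4 → USB stick 3  [load 13/31]
  3 → USB stick 2  [load 31/31]
3 USB sticks opened.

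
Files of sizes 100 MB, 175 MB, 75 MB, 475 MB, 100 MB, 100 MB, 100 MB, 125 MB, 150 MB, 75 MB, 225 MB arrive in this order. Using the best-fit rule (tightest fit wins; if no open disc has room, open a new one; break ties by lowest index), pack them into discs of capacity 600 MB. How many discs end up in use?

3

  100 → disc 1 (new)  [load 100/600]
  175 → disc 1  [load 275/600]
  75 → disc 1  [load 350/600]
  475 → disc 2 (new)  [load 475/600]
  100 → disc 2  [load 575/600]
  100 → disc 1  [load 450/600]
  100 → disc 1  [load 550/600]
  125 → disc 3 (new)  [load 125/600]
  150 → disc 3  [load 275/600]
  75 → disc 3  [load 350/600]
  225 → disc 3  [load 575/600]
3 discs opened.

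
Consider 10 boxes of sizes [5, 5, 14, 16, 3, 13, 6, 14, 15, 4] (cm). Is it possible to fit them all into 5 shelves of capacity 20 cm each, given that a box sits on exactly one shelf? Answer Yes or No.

A valid assignment using 5 shelves:
  shelf 1: 16 + 4 = 20
  shelf 2: 15 + 5 = 20
  shelf 3: 14 + 6 = 20
  shelf 4: 14 + 5 = 19
  shelf 5: 13 + 3 = 16
Every load is within 20 cm, so 5 shelves suffice.

Yes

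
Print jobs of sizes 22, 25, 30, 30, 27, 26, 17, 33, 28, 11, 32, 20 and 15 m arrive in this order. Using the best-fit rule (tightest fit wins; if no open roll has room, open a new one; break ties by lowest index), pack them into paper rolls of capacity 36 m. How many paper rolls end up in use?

  22 → roll 1 (new)  [load 22/36]
  25 → roll 2 (new)  [load 25/36]
  30 → roll 3 (new)  [load 30/36]
  30 → roll 4 (new)  [load 30/36]
  27 → roll 5 (new)  [load 27/36]
  26 → roll 6 (new)  [load 26/36]
  17 → roll 7 (new)  [load 17/36]
  33 → roll 8 (new)  [load 33/36]
  28 → roll 9 (new)  [load 28/36]
  11 → roll 2  [load 36/36]
  32 → roll 10 (new)  [load 32/36]
  20 → roll 11 (new)  [load 20/36]
  15 → roll 11  [load 35/36]
11 paper rolls opened.

11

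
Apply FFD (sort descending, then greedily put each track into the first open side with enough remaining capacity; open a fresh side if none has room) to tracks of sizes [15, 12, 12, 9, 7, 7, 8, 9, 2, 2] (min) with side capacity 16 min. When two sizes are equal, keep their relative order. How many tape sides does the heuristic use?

Sorted descending: 15, 12, 12, 9, 9, 8, 7, 7, 2, 2.
  15 → side 1 (new)  [load 15/16]
  12 → side 2 (new)  [load 12/16]
  12 → side 3 (new)  [load 12/16]
  9 → side 4 (new)  [load 9/16]
  9 → side 5 (new)  [load 9/16]
  8 → side 6 (new)  [load 8/16]
  7 → side 4  [load 16/16]
  7 → side 5  [load 16/16]
  2 → side 2  [load 14/16]
  2 → side 2  [load 16/16]
6 tape sides opened.

6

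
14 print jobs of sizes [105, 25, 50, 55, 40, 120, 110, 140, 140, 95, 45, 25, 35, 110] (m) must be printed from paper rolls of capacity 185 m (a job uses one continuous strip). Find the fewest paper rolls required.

Total = 140 + 140 + 120 + 110 + 110 + 105 + 95 + 55 + 50 + 45 + 40 + 35 + 25 + 25 = 1095 m.
Lower bound: ⌈1095/185⌉ = 6 paper rolls.
Also, 7 print jobs each exceed 185/2 m, and no two of those can share a roll, so at least 7 paper rolls are needed.
A packing using 7 paper rolls:
  roll 1: 140 + 45 = 185
  roll 2: 140 + 40 = 180
  roll 3: 120 + 55 = 175
  roll 4: 110 + 50 + 25 = 185
  roll 5: 110 + 35 + 25 = 170
  roll 6: 105 = 105
  roll 7: 95 = 95
This matches the lower bound, so 7 is optimal.

7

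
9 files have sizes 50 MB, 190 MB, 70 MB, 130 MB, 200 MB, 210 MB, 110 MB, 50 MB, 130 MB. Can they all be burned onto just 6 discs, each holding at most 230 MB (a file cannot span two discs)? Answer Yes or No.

A valid assignment using 6 discs:
  disc 1: 210 = 210
  disc 2: 200 = 200
  disc 3: 190 = 190
  disc 4: 130 + 70 = 200
  disc 5: 130 + 50 + 50 = 230
  disc 6: 110 = 110
Every load is within 230 MB, so 6 discs suffice.

Yes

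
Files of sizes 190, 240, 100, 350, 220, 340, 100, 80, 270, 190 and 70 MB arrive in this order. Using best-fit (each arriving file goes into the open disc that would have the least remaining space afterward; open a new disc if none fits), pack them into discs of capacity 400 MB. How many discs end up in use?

6

  190 → disc 1 (new)  [load 190/400]
  240 → disc 2 (new)  [load 240/400]
  100 → disc 2  [load 340/400]
  350 → disc 3 (new)  [load 350/400]
  220 → disc 4 (new)  [load 220/400]
  340 → disc 5 (new)  [load 340/400]
  100 → disc 4  [load 320/400]
  80 → disc 4  [load 400/400]
  270 → disc 6 (new)  [load 270/400]
  190 → disc 1  [load 380/400]
  70 → disc 6  [load 340/400]
6 discs opened.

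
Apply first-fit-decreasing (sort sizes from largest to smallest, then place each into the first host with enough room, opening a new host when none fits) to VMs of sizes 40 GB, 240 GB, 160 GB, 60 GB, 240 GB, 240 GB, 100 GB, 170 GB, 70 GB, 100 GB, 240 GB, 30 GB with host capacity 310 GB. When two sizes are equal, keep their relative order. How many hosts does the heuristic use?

6

Sorted descending: 240, 240, 240, 240, 170, 160, 100, 100, 70, 60, 40, 30.
  240 → host 1 (new)  [load 240/310]
  240 → host 2 (new)  [load 240/310]
  240 → host 3 (new)  [load 240/310]
  240 → host 4 (new)  [load 240/310]
  170 → host 5 (new)  [load 170/310]
  160 → host 6 (new)  [load 160/310]
  100 → host 5  [load 270/310]
  100 → host 6  [load 260/310]
  70 → host 1  [load 310/310]
  60 → host 2  [load 300/310]
  40 → host 3  [load 280/310]
  30 → host 3  [load 310/310]
6 hosts opened.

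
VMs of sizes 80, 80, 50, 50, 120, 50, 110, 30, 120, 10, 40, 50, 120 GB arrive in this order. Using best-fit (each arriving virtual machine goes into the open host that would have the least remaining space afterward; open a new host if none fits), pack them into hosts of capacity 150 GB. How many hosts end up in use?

  80 → host 1 (new)  [load 80/150]
  80 → host 2 (new)  [load 80/150]
  50 → host 1  [load 130/150]
  50 → host 2  [load 130/150]
  120 → host 3 (new)  [load 120/150]
  50 → host 4 (new)  [load 50/150]
  110 → host 5 (new)  [load 110/150]
  30 → host 3  [load 150/150]
  120 → host 6 (new)  [load 120/150]
  10 → host 1  [load 140/150]
  40 → host 5  [load 150/150]
  50 → host 4  [load 100/150]
  120 → host 7 (new)  [load 120/150]
7 hosts opened.

7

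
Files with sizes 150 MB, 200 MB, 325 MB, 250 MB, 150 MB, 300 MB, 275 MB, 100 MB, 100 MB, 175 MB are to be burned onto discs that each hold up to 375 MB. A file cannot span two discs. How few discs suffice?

Total = 325 + 300 + 275 + 250 + 200 + 175 + 150 + 150 + 100 + 100 = 2025 MB.
Lower bound: ⌈2025/375⌉ = 6 discs.
A packing using 6 discs:
  disc 1: 325 = 325
  disc 2: 300 = 300
  disc 3: 275 + 100 = 375
  disc 4: 250 + 100 = 350
  disc 5: 200 + 175 = 375
  disc 6: 150 + 150 = 300
This matches the lower bound, so 6 is optimal.

6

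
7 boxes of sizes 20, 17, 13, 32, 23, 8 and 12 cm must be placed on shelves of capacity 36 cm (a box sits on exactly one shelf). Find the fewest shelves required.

4

Total = 32 + 23 + 20 + 17 + 13 + 12 + 8 = 125 cm.
Lower bound: ⌈125/36⌉ = 4 shelves.
A packing using 4 shelves:
  shelf 1: 32 = 32
  shelf 2: 23 + 13 = 36
  shelf 3: 20 + 12 = 32
  shelf 4: 17 + 8 = 25
This matches the lower bound, so 4 is optimal.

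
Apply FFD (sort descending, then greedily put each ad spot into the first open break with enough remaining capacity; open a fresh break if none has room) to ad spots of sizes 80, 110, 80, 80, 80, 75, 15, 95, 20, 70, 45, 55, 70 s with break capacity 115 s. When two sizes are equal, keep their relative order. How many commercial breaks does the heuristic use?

Sorted descending: 110, 95, 80, 80, 80, 80, 75, 70, 70, 55, 45, 20, 15.
  110 → break 1 (new)  [load 110/115]
  95 → break 2 (new)  [load 95/115]
  80 → break 3 (new)  [load 80/115]
  80 → break 4 (new)  [load 80/115]
  80 → break 5 (new)  [load 80/115]
  80 → break 6 (new)  [load 80/115]
  75 → break 7 (new)  [load 75/115]
  70 → break 8 (new)  [load 70/115]
  70 → break 9 (new)  [load 70/115]
  55 → break 10 (new)  [load 55/115]
  45 → break 8  [load 115/115]
  20 → break 2  [load 115/115]
  15 → break 3  [load 95/115]
10 commercial breaks opened.

10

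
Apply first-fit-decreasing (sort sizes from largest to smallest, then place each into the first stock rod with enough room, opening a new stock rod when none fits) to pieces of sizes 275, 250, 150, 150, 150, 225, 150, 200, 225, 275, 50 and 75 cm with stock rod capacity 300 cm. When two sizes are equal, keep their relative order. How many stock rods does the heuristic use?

8

Sorted descending: 275, 275, 250, 225, 225, 200, 150, 150, 150, 150, 75, 50.
  275 → stock rod 1 (new)  [load 275/300]
  275 → stock rod 2 (new)  [load 275/300]
  250 → stock rod 3 (new)  [load 250/300]
  225 → stock rod 4 (new)  [load 225/300]
  225 → stock rod 5 (new)  [load 225/300]
  200 → stock rod 6 (new)  [load 200/300]
  150 → stock rod 7 (new)  [load 150/300]
  150 → stock rod 7  [load 300/300]
  150 → stock rod 8 (new)  [load 150/300]
  150 → stock rod 8  [load 300/300]
  75 → stock rod 4  [load 300/300]
  50 → stock rod 3  [load 300/300]
8 stock rods opened.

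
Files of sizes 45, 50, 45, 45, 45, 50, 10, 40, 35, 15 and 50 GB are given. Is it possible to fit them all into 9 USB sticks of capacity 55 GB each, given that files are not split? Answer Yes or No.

Yes

A valid assignment using 9 USB sticks:
  USB stick 1: 50 = 50
  USB stick 2: 50 = 50
  USB stick 3: 50 = 50
  USB stick 4: 45 + 10 = 55
  USB stick 5: 45 = 45
  USB stick 6: 45 = 45
  USB stick 7: 45 = 45
  USB stick 8: 40 + 15 = 55
  USB stick 9: 35 = 35
Every load is within 55 GB, so 9 USB sticks suffice.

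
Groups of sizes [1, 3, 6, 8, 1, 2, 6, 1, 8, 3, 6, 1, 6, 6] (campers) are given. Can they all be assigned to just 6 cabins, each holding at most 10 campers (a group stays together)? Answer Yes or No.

No

Total = 58 campers; ⌈58/10⌉ = 6.
7 groups each exceed half the capacity and cannot share a cabin, forcing at least 7 cabins.
At least 7 cabins are required, but only 6 are allowed.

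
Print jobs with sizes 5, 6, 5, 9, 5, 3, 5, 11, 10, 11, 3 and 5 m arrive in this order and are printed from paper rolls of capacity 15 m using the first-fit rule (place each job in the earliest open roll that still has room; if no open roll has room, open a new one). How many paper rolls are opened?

  5 → roll 1 (new)  [load 5/15]
  6 → roll 1  [load 11/15]
  5 → roll 2 (new)  [load 5/15]
  9 → roll 2  [load 14/15]
  5 → roll 3 (new)  [load 5/15]
  3 → roll 1  [load 14/15]
  5 → roll 3  [load 10/15]
  11 → roll 4 (new)  [load 11/15]
  10 → roll 5 (new)  [load 10/15]
  11 → roll 6 (new)  [load 11/15]
  3 → roll 3  [load 13/15]
  5 → roll 5  [load 15/15]
6 paper rolls opened.

6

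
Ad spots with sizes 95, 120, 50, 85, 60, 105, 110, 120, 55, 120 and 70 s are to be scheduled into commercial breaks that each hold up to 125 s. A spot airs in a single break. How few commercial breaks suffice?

9

Total = 120 + 120 + 120 + 110 + 105 + 95 + 85 + 70 + 60 + 55 + 50 = 990 s.
Lower bound: ⌈990/125⌉ = 8 commercial breaks.
A packing using 9 commercial breaks:
  break 1: 120 = 120
  break 2: 120 = 120
  break 3: 120 = 120
  break 4: 110 = 110
  break 5: 105 = 105
  break 6: 95 = 95
  break 7: 85 = 85
  break 8: 70 + 55 = 125
  break 9: 60 + 50 = 110
No arrangement into 8 commercial breaks stays within capacity, so 9 is optimal.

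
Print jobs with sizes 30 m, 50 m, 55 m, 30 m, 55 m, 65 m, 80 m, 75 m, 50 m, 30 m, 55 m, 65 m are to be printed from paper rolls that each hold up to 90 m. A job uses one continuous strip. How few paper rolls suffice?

9

Total = 80 + 75 + 65 + 65 + 55 + 55 + 55 + 50 + 50 + 30 + 30 + 30 = 640 m.
Lower bound: ⌈640/90⌉ = 8 paper rolls.
Also, 9 print jobs each exceed 45 m, and no two of those can share a roll, so at least 9 paper rolls are needed.
A packing using 9 paper rolls:
  roll 1: 80 = 80
  roll 2: 75 = 75
  roll 3: 65 = 65
  roll 4: 65 = 65
  roll 5: 55 + 30 = 85
  roll 6: 55 + 30 = 85
  roll 7: 55 + 30 = 85
  roll 8: 50 = 50
  roll 9: 50 = 50
This matches the lower bound, so 9 is optimal.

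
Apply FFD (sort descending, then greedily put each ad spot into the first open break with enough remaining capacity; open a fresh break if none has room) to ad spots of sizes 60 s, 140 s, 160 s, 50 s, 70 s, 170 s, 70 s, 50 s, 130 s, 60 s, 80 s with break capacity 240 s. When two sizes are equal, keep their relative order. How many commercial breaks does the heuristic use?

Sorted descending: 170, 160, 140, 130, 80, 70, 70, 60, 60, 50, 50.
  170 → break 1 (new)  [load 170/240]
  160 → break 2 (new)  [load 160/240]
  140 → break 3 (new)  [load 140/240]
  130 → break 4 (new)  [load 130/240]
  80 → break 2  [load 240/240]
  70 → break 1  [load 240/240]
  70 → break 3  [load 210/240]
  60 → break 4  [load 190/240]
  60 → break 5 (new)  [load 60/240]
  50 → break 4  [load 240/240]
  50 → break 5  [load 110/240]
5 commercial breaks opened.

5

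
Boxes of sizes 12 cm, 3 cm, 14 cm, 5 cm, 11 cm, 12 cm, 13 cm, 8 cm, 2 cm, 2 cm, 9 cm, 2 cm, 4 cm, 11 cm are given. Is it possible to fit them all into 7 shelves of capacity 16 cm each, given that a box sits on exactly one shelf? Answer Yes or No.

Total = 108 cm; ⌈108/16⌉ = 7.
The bound of 7 does not rule out 7, but exhaustive search shows no assignment into 7 shelves of capacity 16 cm exists — the minimum is 8.

No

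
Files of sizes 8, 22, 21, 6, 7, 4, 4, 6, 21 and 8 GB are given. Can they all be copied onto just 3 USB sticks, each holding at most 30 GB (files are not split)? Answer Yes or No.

No

Total = 107 GB; ⌈107/30⌉ = 4.
At least 4 USB sticks are required, but only 3 are allowed.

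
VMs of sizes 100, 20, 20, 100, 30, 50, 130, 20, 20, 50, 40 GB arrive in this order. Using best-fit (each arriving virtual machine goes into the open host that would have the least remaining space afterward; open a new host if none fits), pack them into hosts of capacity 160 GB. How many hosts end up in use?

4

  100 → host 1 (new)  [load 100/160]
  20 → host 1  [load 120/160]
  20 → host 1  [load 140/160]
  100 → host 2 (new)  [load 100/160]
  30 → host 2  [load 130/160]
  50 → host 3 (new)  [load 50/160]
  130 → host 4 (new)  [load 130/160]
  20 → host 1  [load 160/160]
  20 → host 2  [load 150/160]
  50 → host 3  [load 100/160]
  40 → host 3  [load 140/160]
4 hosts opened.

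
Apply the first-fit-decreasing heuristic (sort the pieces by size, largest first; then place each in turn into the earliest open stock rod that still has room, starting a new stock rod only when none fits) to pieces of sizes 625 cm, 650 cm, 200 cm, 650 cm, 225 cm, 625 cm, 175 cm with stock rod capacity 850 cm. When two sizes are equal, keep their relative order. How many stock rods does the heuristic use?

4

Sorted descending: 650, 650, 625, 625, 225, 200, 175.
  650 → stock rod 1 (new)  [load 650/850]
  650 → stock rod 2 (new)  [load 650/850]
  625 → stock rod 3 (new)  [load 625/850]
  625 → stock rod 4 (new)  [load 625/850]
  225 → stock rod 3  [load 850/850]
  200 → stock rod 1  [load 850/850]
  175 → stock rod 2  [load 825/850]
4 stock rods opened.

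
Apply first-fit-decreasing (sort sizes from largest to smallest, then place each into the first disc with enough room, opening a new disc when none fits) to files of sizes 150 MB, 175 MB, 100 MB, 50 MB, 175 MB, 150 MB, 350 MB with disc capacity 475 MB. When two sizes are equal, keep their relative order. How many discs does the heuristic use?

3

Sorted descending: 350, 175, 175, 150, 150, 100, 50.
  350 → disc 1 (new)  [load 350/475]
  175 → disc 2 (new)  [load 175/475]
  175 → disc 2  [load 350/475]
  150 → disc 3 (new)  [load 150/475]
  150 → disc 3  [load 300/475]
  100 → disc 1  [load 450/475]
  50 → disc 2  [load 400/475]
3 discs opened.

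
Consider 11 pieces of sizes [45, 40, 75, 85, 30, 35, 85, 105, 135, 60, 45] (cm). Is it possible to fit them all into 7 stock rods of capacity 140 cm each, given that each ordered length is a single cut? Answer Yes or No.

Yes

A valid assignment using 6 stock rods:
  stock rod 1: 135 = 135
  stock rod 2: 105 + 35 = 140
  stock rod 3: 85 + 45 = 130
  stock rod 4: 85 + 45 = 130
  stock rod 5: 75 + 60 = 135
  stock rod 6: 40 + 30 = 70
That uses only 6 ≤ 7, so 7 stock rods are enough.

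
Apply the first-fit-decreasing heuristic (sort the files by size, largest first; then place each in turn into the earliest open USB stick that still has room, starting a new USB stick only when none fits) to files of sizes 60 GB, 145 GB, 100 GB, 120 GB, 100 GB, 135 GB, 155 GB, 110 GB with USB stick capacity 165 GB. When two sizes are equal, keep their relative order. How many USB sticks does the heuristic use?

7

Sorted descending: 155, 145, 135, 120, 110, 100, 100, 60.
  155 → USB stick 1 (new)  [load 155/165]
  145 → USB stick 2 (new)  [load 145/165]
  135 → USB stick 3 (new)  [load 135/165]
  120 → USB stick 4 (new)  [load 120/165]
  110 → USB stick 5 (new)  [load 110/165]
  100 → USB stick 6 (new)  [load 100/165]
  100 → USB stick 7 (new)  [load 100/165]
  60 → USB stick 6  [load 160/165]
7 USB sticks opened.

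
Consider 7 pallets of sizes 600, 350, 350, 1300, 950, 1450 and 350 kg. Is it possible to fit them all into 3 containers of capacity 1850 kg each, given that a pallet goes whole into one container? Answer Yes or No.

No

Total = 5350 kg; ⌈5350/1850⌉ = 3.
The bound of 3 does not rule out 3, but exhaustive search shows no assignment into 3 containers of capacity 1850 kg exists — the minimum is 4.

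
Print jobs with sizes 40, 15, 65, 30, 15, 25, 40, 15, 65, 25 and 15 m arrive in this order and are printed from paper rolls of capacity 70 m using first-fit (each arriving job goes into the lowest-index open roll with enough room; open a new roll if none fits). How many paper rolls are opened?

6

  40 → roll 1 (new)  [load 40/70]
  15 → roll 1  [load 55/70]
  65 → roll 2 (new)  [load 65/70]
  30 → roll 3 (new)  [load 30/70]
  15 → roll 1  [load 70/70]
  25 → roll 3  [load 55/70]
  40 → roll 4 (new)  [load 40/70]
  15 → roll 3  [load 70/70]
  65 → roll 5 (new)  [load 65/70]
  25 → roll 4  [load 65/70]
  15 → roll 6 (new)  [load 15/70]
6 paper rolls opened.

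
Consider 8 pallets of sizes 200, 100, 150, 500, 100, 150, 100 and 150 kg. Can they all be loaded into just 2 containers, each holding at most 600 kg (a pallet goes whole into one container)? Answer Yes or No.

No

Total = 1450 kg; ⌈1450/600⌉ = 3.
At least 3 containers are required, but only 2 are allowed.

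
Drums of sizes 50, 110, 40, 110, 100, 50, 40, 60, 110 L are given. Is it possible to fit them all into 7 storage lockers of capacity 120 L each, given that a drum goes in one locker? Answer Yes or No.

Yes

A valid assignment using 7 storage lockers:
  locker 1: 110 = 110
  locker 2: 110 = 110
  locker 3: 110 = 110
  locker 4: 100 = 100
  locker 5: 60 + 50 = 110
  locker 6: 50 + 40 = 90
  locker 7: 40 = 40
Every load is within 120 L, so 7 storage lockers suffice.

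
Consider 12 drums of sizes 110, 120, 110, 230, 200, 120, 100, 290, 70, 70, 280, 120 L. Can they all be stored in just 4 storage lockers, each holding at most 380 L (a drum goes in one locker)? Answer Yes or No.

Total = 1820 L; ⌈1820/380⌉ = 5.
At least 5 storage lockers are required, but only 4 are allowed.

No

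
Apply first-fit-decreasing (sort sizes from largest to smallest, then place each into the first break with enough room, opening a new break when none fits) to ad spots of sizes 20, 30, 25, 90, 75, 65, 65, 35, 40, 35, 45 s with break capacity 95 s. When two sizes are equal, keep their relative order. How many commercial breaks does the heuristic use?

Sorted descending: 90, 75, 65, 65, 45, 40, 35, 35, 30, 25, 20.
  90 → break 1 (new)  [load 90/95]
  75 → break 2 (new)  [load 75/95]
  65 → break 3 (new)  [load 65/95]
  65 → break 4 (new)  [load 65/95]
  45 → break 5 (new)  [load 45/95]
  40 → break 5  [load 85/95]
  35 → break 6 (new)  [load 35/95]
  35 → break 6  [load 70/95]
  30 → break 3  [load 95/95]
  25 → break 4  [load 90/95]
  20 → break 2  [load 95/95]
6 commercial breaks opened.

6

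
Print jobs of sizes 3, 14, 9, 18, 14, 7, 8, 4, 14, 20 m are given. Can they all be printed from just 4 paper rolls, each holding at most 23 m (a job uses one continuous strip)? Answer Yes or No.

No

Total = 111 m; ⌈111/23⌉ = 5.
At least 5 paper rolls are required, but only 4 are allowed.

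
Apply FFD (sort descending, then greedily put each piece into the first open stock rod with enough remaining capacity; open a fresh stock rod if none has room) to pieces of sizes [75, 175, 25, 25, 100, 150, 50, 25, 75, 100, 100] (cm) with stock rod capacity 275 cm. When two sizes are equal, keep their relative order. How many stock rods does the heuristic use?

4

Sorted descending: 175, 150, 100, 100, 100, 75, 75, 50, 25, 25, 25.
  175 → stock rod 1 (new)  [load 175/275]
  150 → stock rod 2 (new)  [load 150/275]
  100 → stock rod 1  [load 275/275]
  100 → stock rod 2  [load 250/275]
  100 → stock rod 3 (new)  [load 100/275]
  75 → stock rod 3  [load 175/275]
  75 → stock rod 3  [load 250/275]
  50 → stock rod 4 (new)  [load 50/275]
  25 → stock rod 2  [load 275/275]
  25 → stock rod 3  [load 275/275]
  25 → stock rod 4  [load 75/275]
4 stock rods opened.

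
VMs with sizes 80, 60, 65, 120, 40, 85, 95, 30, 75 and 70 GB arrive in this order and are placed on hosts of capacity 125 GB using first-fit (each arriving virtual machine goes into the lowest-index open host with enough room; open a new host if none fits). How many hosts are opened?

7

  80 → host 1 (new)  [load 80/125]
  60 → host 2 (new)  [load 60/125]
  65 → host 2  [load 125/125]
  120 → host 3 (new)  [load 120/125]
  40 → host 1  [load 120/125]
  85 → host 4 (new)  [load 85/125]
  95 → host 5 (new)  [load 95/125]
  30 → host 4  [load 115/125]
  75 → host 6 (new)  [load 75/125]
  70 → host 7 (new)  [load 70/125]
7 hosts opened.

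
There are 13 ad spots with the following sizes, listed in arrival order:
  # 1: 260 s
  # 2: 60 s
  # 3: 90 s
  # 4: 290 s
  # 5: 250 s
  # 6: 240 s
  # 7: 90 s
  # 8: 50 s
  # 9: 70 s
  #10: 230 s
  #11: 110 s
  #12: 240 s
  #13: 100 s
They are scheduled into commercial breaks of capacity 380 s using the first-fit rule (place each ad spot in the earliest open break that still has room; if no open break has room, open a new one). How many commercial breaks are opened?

6

  260 → break 1 (new)  [load 260/380]
  60 → break 1  [load 320/380]
  90 → break 2 (new)  [load 90/380]
  290 → break 2  [load 380/380]
  250 → break 3 (new)  [load 250/380]
  240 → break 4 (new)  [load 240/380]
  90 → break 3  [load 340/380]
  50 → break 1  [load 370/380]
  70 → break 4  [load 310/380]
  230 → break 5 (new)  [load 230/380]
  110 → break 5  [load 340/380]
  240 → break 6 (new)  [load 240/380]
  100 → break 6  [load 340/380]
6 commercial breaks opened.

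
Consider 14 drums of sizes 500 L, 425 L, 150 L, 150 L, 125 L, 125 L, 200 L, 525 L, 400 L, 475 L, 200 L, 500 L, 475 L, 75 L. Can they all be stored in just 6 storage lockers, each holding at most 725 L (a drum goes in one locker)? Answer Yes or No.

No

Total = 4325 L; ⌈4325/725⌉ = 6.
7 drums each exceed half the capacity and cannot share a locker, forcing at least 7 storage lockers.
At least 7 storage lockers are required, but only 6 are allowed.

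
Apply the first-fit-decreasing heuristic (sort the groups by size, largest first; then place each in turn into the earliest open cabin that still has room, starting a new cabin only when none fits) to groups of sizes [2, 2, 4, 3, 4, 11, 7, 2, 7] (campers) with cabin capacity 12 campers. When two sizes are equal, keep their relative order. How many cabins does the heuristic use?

4

Sorted descending: 11, 7, 7, 4, 4, 3, 2, 2, 2.
  11 → cabin 1 (new)  [load 11/12]
  7 → cabin 2 (new)  [load 7/12]
  7 → cabin 3 (new)  [load 7/12]
  4 → cabin 2  [load 11/12]
  4 → cabin 3  [load 11/12]
  3 → cabin 4 (new)  [load 3/12]
  2 → cabin 4  [load 5/12]
  2 → cabin 4  [load 7/12]
  2 → cabin 4  [load 9/12]
4 cabins opened.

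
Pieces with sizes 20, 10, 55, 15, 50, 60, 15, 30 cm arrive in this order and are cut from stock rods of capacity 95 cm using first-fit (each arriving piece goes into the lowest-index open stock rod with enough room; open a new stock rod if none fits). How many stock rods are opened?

  20 → stock rod 1 (new)  [load 20/95]
  10 → stock rod 1  [load 30/95]
  55 → stock rod 1  [load 85/95]
  15 → stock rod 2 (new)  [load 15/95]
  50 → stock rod 2  [load 65/95]
  60 → stock rod 3 (new)  [load 60/95]
  15 → stock rod 2  [load 80/95]
  30 → stock rod 3  [load 90/95]
3 stock rods opened.

3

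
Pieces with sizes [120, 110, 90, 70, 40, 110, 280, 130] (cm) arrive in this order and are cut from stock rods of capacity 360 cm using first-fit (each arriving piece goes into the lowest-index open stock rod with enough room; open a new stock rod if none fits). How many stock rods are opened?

3

  120 → stock rod 1 (new)  [load 120/360]
  110 → stock rod 1  [load 230/360]
  90 → stock rod 1  [load 320/360]
  70 → stock rod 2 (new)  [load 70/360]
  40 → stock rod 1  [load 360/360]
  110 → stock rod 2  [load 180/360]
  280 → stock rod 3 (new)  [load 280/360]
  130 → stock rod 2  [load 310/360]
3 stock rods opened.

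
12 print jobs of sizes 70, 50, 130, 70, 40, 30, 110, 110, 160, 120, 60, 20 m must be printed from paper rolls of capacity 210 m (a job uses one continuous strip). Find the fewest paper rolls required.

5

Total = 160 + 130 + 120 + 110 + 110 + 70 + 70 + 60 + 50 + 40 + 30 + 20 = 970 m.
Lower bound: ⌈970/210⌉ = 5 paper rolls.
A packing using 5 paper rolls:
  roll 1: 160 + 50 = 210
  roll 2: 130 + 70 = 200
  roll 3: 120 + 70 + 20 = 210
  roll 4: 110 + 60 + 40 = 210
  roll 5: 110 + 30 = 140
This matches the lower bound, so 5 is optimal.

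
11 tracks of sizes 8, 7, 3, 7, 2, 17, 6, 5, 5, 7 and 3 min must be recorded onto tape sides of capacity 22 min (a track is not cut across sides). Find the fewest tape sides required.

4

Total = 17 + 8 + 7 + 7 + 7 + 6 + 5 + 5 + 3 + 3 + 2 = 70 min.
Lower bound: ⌈70/22⌉ = 4 tape sides.
A packing using 4 tape sides:
  side 1: 17 + 5 = 22
  side 2: 8 + 7 + 7 = 22
  side 3: 7 + 6 + 5 + 3 = 21
  side 4: 3 + 2 = 5
This matches the lower bound, so 4 is optimal.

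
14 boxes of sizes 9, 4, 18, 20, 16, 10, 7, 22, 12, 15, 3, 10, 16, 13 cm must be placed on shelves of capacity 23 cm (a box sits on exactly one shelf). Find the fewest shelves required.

Total = 22 + 20 + 18 + 16 + 16 + 15 + 13 + 12 + 10 + 10 + 9 + 7 + 4 + 3 = 175 cm.
Lower bound: ⌈175/23⌉ = 8 shelves.
A packing using 9 shelves:
  shelf 1: 22 = 22
  shelf 2: 20 + 3 = 23
  shelf 3: 18 + 4 = 22
  shelf 4: 16 + 7 = 23
  shelf 5: 16 = 16
  shelf 6: 15 = 15
  shelf 7: 13 + 10 = 23
  shelf 8: 12 + 10 = 22
  shelf 9: 9 = 9
No arrangement into 8 shelves stays within capacity, so 9 is optimal.

9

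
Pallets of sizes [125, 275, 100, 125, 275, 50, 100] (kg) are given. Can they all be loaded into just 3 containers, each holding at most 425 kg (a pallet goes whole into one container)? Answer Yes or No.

Yes

A valid assignment using 3 containers:
  container 1: 275 + 125 = 400
  container 2: 275 + 125 = 400
  container 3: 100 + 100 + 50 = 250
Every load is within 425 kg, so 3 containers suffice.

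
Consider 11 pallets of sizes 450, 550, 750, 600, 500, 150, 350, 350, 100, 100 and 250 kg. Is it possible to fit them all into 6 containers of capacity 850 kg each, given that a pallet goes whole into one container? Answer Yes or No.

Yes

A valid assignment using 5 containers:
  container 1: 750 + 100 = 850
  container 2: 600 + 250 = 850
  container 3: 550 + 150 + 100 = 800
  container 4: 500 + 350 = 850
  container 5: 450 + 350 = 800
That uses only 5 ≤ 6, so 6 containers are enough.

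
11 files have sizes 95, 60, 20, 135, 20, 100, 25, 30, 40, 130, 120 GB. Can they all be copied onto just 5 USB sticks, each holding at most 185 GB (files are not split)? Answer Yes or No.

Yes

A valid assignment using 5 USB sticks:
  USB stick 1: 135 + 40 = 175
  USB stick 2: 130 + 30 + 25 = 185
  USB stick 3: 120 + 60 = 180
  USB stick 4: 100 + 20 + 20 = 140
  USB stick 5: 95 = 95
Every load is within 185 GB, so 5 USB sticks suffice.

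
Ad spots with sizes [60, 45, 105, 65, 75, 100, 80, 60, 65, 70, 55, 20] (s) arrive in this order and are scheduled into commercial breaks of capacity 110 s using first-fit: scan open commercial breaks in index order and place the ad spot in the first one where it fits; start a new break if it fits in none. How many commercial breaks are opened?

10

  60 → break 1 (new)  [load 60/110]
  45 → break 1  [load 105/110]
  105 → break 2 (new)  [load 105/110]
  65 → break 3 (new)  [load 65/110]
  75 → break 4 (new)  [load 75/110]
  100 → break 5 (new)  [load 100/110]
  80 → break 6 (new)  [load 80/110]
  60 → break 7 (new)  [load 60/110]
  65 → break 8 (new)  [load 65/110]
  70 → break 9 (new)  [load 70/110]
  55 → break 10 (new)  [load 55/110]
  20 → break 3  [load 85/110]
10 commercial breaks opened.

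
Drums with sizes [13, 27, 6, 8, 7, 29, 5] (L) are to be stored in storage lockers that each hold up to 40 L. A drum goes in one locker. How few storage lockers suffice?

3

Total = 29 + 27 + 13 + 8 + 7 + 6 + 5 = 95 L.
Lower bound: ⌈95/40⌉ = 3 storage lockers.
A packing using 3 storage lockers:
  locker 1: 29 + 8 = 37
  locker 2: 27 + 13 = 40
  locker 3: 7 + 6 + 5 = 18
This matches the lower bound, so 3 is optimal.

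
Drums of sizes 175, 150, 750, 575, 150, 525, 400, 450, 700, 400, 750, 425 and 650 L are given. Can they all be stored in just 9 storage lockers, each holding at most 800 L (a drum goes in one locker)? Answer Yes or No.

Yes

A valid assignment using 9 storage lockers:
  locker 1: 750 = 750
  locker 2: 750 = 750
  locker 3: 700 = 700
  locker 4: 650 + 150 = 800
  locker 5: 575 + 175 = 750
  locker 6: 525 + 150 = 675
  locker 7: 450 = 450
  locker 8: 425 = 425
  locker 9: 400 + 400 = 800
Every load is within 800 L, so 9 storage lockers suffice.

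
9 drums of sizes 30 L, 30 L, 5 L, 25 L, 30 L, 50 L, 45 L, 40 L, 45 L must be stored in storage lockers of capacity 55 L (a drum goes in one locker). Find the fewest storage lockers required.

7

Total = 50 + 45 + 45 + 40 + 30 + 30 + 30 + 25 + 5 = 300 L.
Lower bound: ⌈300/55⌉ = 6 storage lockers.
Also, 7 drums each exceed 55/2 L, and no two of those can share a locker, so at least 7 storage lockers are needed.
A packing using 7 storage lockers:
  locker 1: 50 + 5 = 55
  locker 2: 45 = 45
  locker 3: 45 = 45
  locker 4: 40 = 40
  locker 5: 30 + 25 = 55
  locker 6: 30 = 30
  locker 7: 30 = 30
This matches the lower bound, so 7 is optimal.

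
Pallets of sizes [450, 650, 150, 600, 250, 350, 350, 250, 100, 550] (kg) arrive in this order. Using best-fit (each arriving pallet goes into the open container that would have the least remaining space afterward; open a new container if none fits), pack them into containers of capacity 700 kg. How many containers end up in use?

  450 → container 1 (new)  [load 450/700]
  650 → container 2 (new)  [load 650/700]
  150 → container 1  [load 600/700]
  600 → container 3 (new)  [load 600/700]
  250 → container 4 (new)  [load 250/700]
  350 → container 4  [load 600/700]
  350 → container 5 (new)  [load 350/700]
  250 → container 5  [load 600/700]
  100 → container 1  [load 700/700]
  550 → container 6 (new)  [load 550/700]
6 containers opened.

6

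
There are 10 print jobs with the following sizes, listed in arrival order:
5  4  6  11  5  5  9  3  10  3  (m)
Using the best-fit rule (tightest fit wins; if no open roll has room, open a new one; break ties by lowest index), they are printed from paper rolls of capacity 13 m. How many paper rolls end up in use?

6

  5 → roll 1 (new)  [load 5/13]
  4 → roll 1  [load 9/13]
  6 → roll 2 (new)  [load 6/13]
  11 → roll 3 (new)  [load 11/13]
  5 → roll 2  [load 11/13]
  5 → roll 4 (new)  [load 5/13]
  9 → roll 5 (new)  [load 9/13]
  3 → roll 1  [load 12/13]
  10 → roll 6 (new)  [load 10/13]
  3 → roll 6  [load 13/13]
6 paper rolls opened.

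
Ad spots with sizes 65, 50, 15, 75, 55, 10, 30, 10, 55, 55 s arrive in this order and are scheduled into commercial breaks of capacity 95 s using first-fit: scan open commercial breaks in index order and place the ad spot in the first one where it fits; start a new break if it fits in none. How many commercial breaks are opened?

6

  65 → break 1 (new)  [load 65/95]
  50 → break 2 (new)  [load 50/95]
  15 → break 1  [load 80/95]
  75 → break 3 (new)  [load 75/95]
  55 → break 4 (new)  [load 55/95]
  10 → break 1  [load 90/95]
  30 → break 2  [load 80/95]
  10 → break 2  [load 90/95]
  55 → break 5 (new)  [load 55/95]
  55 → break 6 (new)  [load 55/95]
6 commercial breaks opened.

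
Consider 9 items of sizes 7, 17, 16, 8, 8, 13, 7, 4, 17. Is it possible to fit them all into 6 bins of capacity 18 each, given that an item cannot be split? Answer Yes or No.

A valid assignment using 6 bins:
  bin 1: 17 = 17
  bin 2: 17 = 17
  bin 3: 16 = 16
  bin 4: 13 + 4 = 17
  bin 5: 8 + 8 = 16
  bin 6: 7 + 7 = 14
Every load is within 18, so 6 bins suffice.

Yes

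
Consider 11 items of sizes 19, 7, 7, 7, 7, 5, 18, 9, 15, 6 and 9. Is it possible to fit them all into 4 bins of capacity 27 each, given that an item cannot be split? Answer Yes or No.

Total = 109; ⌈109/27⌉ = 5.
At least 5 bins are required, but only 4 are allowed.

No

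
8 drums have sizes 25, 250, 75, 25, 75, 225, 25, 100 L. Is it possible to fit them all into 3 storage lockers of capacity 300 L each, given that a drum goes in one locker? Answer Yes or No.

Yes

A valid assignment using 3 storage lockers:
  locker 1: 250 + 25 + 25 = 300
  locker 2: 225 + 75 = 300
  locker 3: 100 + 75 + 25 = 200
Every load is within 300 L, so 3 storage lockers suffice.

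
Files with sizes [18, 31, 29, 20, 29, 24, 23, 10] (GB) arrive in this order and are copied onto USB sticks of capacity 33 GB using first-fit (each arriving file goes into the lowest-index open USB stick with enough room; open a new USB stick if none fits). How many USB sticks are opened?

7

  18 → USB stick 1 (new)  [load 18/33]
  31 → USB stick 2 (new)  [load 31/33]
  29 → USB stick 3 (new)  [load 29/33]
  20 → USB stick 4 (new)  [load 20/33]
  29 → USB stick 5 (new)  [load 29/33]
  24 → USB stick 6 (new)  [load 24/33]
  23 → USB stick 7 (new)  [load 23/33]
  10 → USB stick 1  [load 28/33]
7 USB sticks opened.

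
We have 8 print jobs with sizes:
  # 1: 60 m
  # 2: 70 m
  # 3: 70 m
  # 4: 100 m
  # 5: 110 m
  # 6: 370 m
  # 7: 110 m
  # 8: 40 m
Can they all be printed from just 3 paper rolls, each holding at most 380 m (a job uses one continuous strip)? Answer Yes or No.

A valid assignment using 3 paper rolls:
  roll 1: 370 = 370
  roll 2: 110 + 110 + 100 + 60 = 380
  roll 3: 70 + 70 + 40 = 180
Every load is within 380 m, so 3 paper rolls suffice.

Yes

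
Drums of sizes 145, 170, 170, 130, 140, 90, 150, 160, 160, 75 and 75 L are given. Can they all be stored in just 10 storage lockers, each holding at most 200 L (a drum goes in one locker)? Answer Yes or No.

A valid assignment using 10 storage lockers:
  locker 1: 170 = 170
  locker 2: 170 = 170
  locker 3: 160 = 160
  locker 4: 160 = 160
  locker 5: 150 = 150
  locker 6: 145 = 145
  locker 7: 140 = 140
  locker 8: 130 = 130
  locker 9: 90 + 75 = 165
  locker 10: 75 = 75
Every load is within 200 L, so 10 storage lockers suffice.

Yes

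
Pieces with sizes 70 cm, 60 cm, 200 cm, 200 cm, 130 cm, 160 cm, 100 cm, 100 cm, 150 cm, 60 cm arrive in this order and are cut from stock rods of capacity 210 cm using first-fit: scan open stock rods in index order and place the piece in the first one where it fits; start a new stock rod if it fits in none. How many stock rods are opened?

  70 → stock rod 1 (new)  [load 70/210]
  60 → stock rod 1  [load 130/210]
  200 → stock rod 2 (new)  [load 200/210]
  200 → stock rod 3 (new)  [load 200/210]
  130 → stock rod 4 (new)  [load 130/210]
  160 → stock rod 5 (new)  [load 160/210]
  100 → stock rod 6 (new)  [load 100/210]
  100 → stock rod 6  [load 200/210]
  150 → stock rod 7 (new)  [load 150/210]
  60 → stock rod 1  [load 190/210]
7 stock rods opened.

7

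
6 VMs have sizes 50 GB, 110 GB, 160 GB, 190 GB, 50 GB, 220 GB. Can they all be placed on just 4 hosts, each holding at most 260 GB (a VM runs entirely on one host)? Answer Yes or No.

A valid assignment using 4 hosts:
  host 1: 220 = 220
  host 2: 190 + 50 = 240
  host 3: 160 + 50 = 210
  host 4: 110 = 110
Every load is within 260 GB, so 4 hosts suffice.

Yes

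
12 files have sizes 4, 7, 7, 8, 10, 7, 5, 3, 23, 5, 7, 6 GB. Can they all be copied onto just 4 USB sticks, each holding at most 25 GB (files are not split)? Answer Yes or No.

Yes

A valid assignment using 4 USB sticks:
  USB stick 1: 23 = 23
  USB stick 2: 10 + 8 + 7 = 25
  USB stick 3: 7 + 7 + 7 + 4 = 25
  USB stick 4: 6 + 5 + 5 + 3 = 19
Every load is within 25 GB, so 4 USB sticks suffice.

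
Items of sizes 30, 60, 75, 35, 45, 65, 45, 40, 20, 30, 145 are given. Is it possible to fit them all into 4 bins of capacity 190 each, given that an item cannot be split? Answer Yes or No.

A valid assignment using 4 bins:
  bin 1: 145 + 45 = 190
  bin 2: 75 + 65 + 45 = 185
  bin 3: 60 + 40 + 35 + 30 + 20 = 185
  bin 4: 30 = 30
Every load is within 190, so 4 bins suffice.

Yes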